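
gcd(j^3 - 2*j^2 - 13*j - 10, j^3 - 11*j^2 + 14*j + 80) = j^2 - 3*j - 10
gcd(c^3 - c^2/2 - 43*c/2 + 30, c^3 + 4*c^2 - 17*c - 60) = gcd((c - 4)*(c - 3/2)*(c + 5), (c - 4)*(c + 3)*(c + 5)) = c^2 + c - 20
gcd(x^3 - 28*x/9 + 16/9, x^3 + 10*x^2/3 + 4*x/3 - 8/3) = x^2 + 4*x/3 - 4/3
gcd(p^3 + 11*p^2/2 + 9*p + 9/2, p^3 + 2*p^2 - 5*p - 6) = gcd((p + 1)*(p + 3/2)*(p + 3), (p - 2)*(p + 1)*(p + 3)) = p^2 + 4*p + 3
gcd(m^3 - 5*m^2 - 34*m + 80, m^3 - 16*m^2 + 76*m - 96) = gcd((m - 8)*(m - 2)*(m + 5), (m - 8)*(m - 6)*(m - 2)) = m^2 - 10*m + 16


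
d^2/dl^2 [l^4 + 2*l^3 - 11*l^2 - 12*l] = 12*l^2 + 12*l - 22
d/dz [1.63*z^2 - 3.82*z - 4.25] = 3.26*z - 3.82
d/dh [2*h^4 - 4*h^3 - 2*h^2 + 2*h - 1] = 8*h^3 - 12*h^2 - 4*h + 2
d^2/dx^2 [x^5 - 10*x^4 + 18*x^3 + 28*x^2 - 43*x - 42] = 20*x^3 - 120*x^2 + 108*x + 56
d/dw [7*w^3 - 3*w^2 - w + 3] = 21*w^2 - 6*w - 1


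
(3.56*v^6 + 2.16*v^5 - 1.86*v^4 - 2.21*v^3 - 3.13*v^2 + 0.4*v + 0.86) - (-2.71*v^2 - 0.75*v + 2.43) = 3.56*v^6 + 2.16*v^5 - 1.86*v^4 - 2.21*v^3 - 0.42*v^2 + 1.15*v - 1.57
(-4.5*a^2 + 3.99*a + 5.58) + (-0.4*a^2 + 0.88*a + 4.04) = -4.9*a^2 + 4.87*a + 9.62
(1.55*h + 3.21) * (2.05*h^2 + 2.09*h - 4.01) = 3.1775*h^3 + 9.82*h^2 + 0.4934*h - 12.8721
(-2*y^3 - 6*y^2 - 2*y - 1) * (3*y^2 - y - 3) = -6*y^5 - 16*y^4 + 6*y^3 + 17*y^2 + 7*y + 3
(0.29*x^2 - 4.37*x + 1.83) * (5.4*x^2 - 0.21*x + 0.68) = 1.566*x^4 - 23.6589*x^3 + 10.9969*x^2 - 3.3559*x + 1.2444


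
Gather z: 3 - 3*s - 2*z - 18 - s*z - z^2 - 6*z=-3*s - z^2 + z*(-s - 8) - 15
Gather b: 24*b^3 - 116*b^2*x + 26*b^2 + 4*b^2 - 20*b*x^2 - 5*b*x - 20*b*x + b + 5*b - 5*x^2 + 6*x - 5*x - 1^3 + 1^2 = 24*b^3 + b^2*(30 - 116*x) + b*(-20*x^2 - 25*x + 6) - 5*x^2 + x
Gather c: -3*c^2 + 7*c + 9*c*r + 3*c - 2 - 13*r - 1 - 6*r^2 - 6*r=-3*c^2 + c*(9*r + 10) - 6*r^2 - 19*r - 3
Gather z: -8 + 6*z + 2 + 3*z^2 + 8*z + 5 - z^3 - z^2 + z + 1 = -z^3 + 2*z^2 + 15*z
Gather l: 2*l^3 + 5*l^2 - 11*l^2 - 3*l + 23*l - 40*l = 2*l^3 - 6*l^2 - 20*l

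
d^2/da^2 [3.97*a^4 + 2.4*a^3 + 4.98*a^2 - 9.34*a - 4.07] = 47.64*a^2 + 14.4*a + 9.96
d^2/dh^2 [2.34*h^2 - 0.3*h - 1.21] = 4.68000000000000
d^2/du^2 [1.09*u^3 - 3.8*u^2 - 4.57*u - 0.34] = 6.54*u - 7.6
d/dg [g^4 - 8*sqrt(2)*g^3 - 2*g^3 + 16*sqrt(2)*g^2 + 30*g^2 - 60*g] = 4*g^3 - 24*sqrt(2)*g^2 - 6*g^2 + 32*sqrt(2)*g + 60*g - 60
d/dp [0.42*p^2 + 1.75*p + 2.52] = 0.84*p + 1.75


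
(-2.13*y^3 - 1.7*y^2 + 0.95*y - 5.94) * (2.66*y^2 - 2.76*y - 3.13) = -5.6658*y^5 + 1.3568*y^4 + 13.8859*y^3 - 13.1014*y^2 + 13.4209*y + 18.5922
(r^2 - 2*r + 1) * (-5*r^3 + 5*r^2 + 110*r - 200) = -5*r^5 + 15*r^4 + 95*r^3 - 415*r^2 + 510*r - 200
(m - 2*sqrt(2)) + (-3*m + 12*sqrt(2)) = -2*m + 10*sqrt(2)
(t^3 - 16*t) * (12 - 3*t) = -3*t^4 + 12*t^3 + 48*t^2 - 192*t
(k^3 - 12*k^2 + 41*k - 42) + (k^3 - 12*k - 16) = 2*k^3 - 12*k^2 + 29*k - 58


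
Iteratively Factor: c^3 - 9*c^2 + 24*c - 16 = (c - 4)*(c^2 - 5*c + 4) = (c - 4)*(c - 1)*(c - 4)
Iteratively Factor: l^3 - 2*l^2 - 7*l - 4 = (l + 1)*(l^2 - 3*l - 4) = (l - 4)*(l + 1)*(l + 1)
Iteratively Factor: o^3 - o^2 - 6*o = (o + 2)*(o^2 - 3*o) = (o - 3)*(o + 2)*(o)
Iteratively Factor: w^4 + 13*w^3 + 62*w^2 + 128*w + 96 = (w + 4)*(w^3 + 9*w^2 + 26*w + 24) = (w + 2)*(w + 4)*(w^2 + 7*w + 12) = (w + 2)*(w + 3)*(w + 4)*(w + 4)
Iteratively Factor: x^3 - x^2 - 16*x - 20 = (x - 5)*(x^2 + 4*x + 4) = (x - 5)*(x + 2)*(x + 2)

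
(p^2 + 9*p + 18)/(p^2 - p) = (p^2 + 9*p + 18)/(p*(p - 1))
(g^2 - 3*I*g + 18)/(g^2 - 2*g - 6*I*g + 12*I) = (g + 3*I)/(g - 2)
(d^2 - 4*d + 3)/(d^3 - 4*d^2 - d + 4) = (d - 3)/(d^2 - 3*d - 4)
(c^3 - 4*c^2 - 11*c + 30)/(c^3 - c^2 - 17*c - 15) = (c - 2)/(c + 1)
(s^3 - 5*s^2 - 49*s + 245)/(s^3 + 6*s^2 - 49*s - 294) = (s - 5)/(s + 6)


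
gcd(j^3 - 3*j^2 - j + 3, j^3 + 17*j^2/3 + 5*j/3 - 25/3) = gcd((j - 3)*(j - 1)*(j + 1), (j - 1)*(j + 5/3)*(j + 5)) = j - 1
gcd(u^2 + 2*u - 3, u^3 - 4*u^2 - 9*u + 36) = u + 3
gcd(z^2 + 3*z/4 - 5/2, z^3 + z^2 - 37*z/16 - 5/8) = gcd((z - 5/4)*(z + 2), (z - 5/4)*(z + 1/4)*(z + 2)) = z^2 + 3*z/4 - 5/2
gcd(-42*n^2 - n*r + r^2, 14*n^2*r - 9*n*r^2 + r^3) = -7*n + r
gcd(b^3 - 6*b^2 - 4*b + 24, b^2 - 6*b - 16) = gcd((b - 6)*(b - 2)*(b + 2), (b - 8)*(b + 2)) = b + 2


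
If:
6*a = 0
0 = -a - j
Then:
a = 0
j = 0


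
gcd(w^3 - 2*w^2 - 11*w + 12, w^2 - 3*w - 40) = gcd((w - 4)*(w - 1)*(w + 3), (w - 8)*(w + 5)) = 1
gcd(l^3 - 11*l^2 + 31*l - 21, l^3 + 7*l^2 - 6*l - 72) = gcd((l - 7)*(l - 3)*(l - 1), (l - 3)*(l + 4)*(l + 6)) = l - 3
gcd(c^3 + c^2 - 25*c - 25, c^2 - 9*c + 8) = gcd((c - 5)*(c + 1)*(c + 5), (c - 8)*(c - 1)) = 1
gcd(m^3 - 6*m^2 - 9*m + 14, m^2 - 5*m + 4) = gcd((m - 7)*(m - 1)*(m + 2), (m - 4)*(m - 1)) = m - 1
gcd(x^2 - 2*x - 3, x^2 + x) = x + 1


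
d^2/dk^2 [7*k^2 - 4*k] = 14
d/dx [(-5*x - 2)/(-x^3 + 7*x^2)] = (-10*x^2 + 29*x + 28)/(x^3*(x^2 - 14*x + 49))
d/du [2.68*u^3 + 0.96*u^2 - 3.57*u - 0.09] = 8.04*u^2 + 1.92*u - 3.57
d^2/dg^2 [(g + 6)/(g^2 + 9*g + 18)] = 2/(g^3 + 9*g^2 + 27*g + 27)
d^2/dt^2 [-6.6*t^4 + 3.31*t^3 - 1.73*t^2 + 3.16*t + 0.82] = -79.2*t^2 + 19.86*t - 3.46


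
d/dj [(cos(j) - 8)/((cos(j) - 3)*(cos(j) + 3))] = (cos(j)^2 - 16*cos(j) + 9)*sin(j)/((cos(j) - 3)^2*(cos(j) + 3)^2)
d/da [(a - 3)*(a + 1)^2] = (a + 1)*(3*a - 5)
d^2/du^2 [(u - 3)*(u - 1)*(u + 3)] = 6*u - 2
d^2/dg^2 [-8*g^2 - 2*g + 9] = -16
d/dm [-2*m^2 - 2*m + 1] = -4*m - 2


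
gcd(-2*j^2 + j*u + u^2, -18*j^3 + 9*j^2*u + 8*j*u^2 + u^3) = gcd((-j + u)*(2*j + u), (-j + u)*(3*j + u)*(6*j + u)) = -j + u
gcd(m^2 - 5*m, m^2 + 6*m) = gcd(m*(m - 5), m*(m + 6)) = m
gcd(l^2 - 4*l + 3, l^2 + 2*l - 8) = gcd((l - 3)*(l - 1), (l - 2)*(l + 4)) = 1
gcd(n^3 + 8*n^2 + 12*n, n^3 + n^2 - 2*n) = n^2 + 2*n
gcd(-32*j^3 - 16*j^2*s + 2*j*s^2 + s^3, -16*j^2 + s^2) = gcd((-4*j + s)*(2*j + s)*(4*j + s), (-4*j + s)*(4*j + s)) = -16*j^2 + s^2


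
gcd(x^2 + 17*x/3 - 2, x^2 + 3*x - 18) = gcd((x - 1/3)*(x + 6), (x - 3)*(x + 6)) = x + 6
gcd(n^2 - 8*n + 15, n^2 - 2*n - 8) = 1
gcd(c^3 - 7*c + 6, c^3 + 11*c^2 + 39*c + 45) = c + 3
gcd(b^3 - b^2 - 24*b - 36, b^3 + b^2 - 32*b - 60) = b^2 - 4*b - 12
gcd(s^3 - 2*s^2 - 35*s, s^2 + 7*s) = s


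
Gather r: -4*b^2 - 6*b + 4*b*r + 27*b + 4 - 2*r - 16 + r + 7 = -4*b^2 + 21*b + r*(4*b - 1) - 5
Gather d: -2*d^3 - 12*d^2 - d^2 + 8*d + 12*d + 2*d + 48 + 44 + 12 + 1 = -2*d^3 - 13*d^2 + 22*d + 105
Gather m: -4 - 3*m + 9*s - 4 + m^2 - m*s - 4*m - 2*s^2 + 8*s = m^2 + m*(-s - 7) - 2*s^2 + 17*s - 8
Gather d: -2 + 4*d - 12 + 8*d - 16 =12*d - 30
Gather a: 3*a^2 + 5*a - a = 3*a^2 + 4*a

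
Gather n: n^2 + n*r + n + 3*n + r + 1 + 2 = n^2 + n*(r + 4) + r + 3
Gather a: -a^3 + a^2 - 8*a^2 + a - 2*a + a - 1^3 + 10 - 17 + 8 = -a^3 - 7*a^2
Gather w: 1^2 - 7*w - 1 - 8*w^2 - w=-8*w^2 - 8*w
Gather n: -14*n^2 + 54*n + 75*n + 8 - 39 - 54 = -14*n^2 + 129*n - 85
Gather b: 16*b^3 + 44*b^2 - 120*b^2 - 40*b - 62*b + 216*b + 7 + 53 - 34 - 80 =16*b^3 - 76*b^2 + 114*b - 54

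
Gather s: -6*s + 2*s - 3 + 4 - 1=-4*s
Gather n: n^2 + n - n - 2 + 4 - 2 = n^2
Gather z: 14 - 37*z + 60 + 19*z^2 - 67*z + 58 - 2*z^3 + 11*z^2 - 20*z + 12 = -2*z^3 + 30*z^2 - 124*z + 144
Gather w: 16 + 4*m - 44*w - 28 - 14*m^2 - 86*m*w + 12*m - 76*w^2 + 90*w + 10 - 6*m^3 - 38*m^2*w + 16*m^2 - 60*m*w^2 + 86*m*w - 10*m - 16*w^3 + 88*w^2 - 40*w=-6*m^3 + 2*m^2 + 6*m - 16*w^3 + w^2*(12 - 60*m) + w*(6 - 38*m^2) - 2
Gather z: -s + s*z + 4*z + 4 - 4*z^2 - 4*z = s*z - s - 4*z^2 + 4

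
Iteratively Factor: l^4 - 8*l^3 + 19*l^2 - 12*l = (l)*(l^3 - 8*l^2 + 19*l - 12) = l*(l - 3)*(l^2 - 5*l + 4) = l*(l - 3)*(l - 1)*(l - 4)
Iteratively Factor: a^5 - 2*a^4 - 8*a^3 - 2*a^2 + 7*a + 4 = (a + 1)*(a^4 - 3*a^3 - 5*a^2 + 3*a + 4) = (a + 1)^2*(a^3 - 4*a^2 - a + 4) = (a - 4)*(a + 1)^2*(a^2 - 1) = (a - 4)*(a + 1)^3*(a - 1)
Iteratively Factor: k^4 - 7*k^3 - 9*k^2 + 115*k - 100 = (k - 5)*(k^3 - 2*k^2 - 19*k + 20) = (k - 5)^2*(k^2 + 3*k - 4) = (k - 5)^2*(k + 4)*(k - 1)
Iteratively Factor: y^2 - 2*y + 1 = (y - 1)*(y - 1)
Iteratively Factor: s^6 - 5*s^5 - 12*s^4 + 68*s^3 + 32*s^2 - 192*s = (s - 4)*(s^5 - s^4 - 16*s^3 + 4*s^2 + 48*s) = s*(s - 4)*(s^4 - s^3 - 16*s^2 + 4*s + 48) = s*(s - 4)*(s + 3)*(s^3 - 4*s^2 - 4*s + 16) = s*(s - 4)*(s - 2)*(s + 3)*(s^2 - 2*s - 8) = s*(s - 4)^2*(s - 2)*(s + 3)*(s + 2)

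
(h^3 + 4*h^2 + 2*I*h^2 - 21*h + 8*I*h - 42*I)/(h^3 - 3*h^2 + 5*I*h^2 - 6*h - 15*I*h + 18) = (h + 7)/(h + 3*I)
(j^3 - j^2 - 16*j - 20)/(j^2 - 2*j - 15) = (j^2 + 4*j + 4)/(j + 3)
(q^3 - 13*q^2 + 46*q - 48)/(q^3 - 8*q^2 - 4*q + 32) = (q - 3)/(q + 2)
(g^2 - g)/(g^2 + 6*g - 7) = g/(g + 7)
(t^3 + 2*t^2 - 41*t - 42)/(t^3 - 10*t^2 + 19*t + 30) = (t + 7)/(t - 5)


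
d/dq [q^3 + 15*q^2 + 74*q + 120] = 3*q^2 + 30*q + 74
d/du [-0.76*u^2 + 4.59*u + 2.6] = 4.59 - 1.52*u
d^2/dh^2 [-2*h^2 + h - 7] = -4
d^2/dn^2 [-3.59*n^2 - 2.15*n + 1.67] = -7.18000000000000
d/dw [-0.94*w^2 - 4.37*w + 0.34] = -1.88*w - 4.37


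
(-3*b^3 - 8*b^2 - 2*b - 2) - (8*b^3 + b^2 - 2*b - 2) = -11*b^3 - 9*b^2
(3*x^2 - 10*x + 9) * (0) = 0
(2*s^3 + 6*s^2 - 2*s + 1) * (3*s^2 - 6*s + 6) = 6*s^5 + 6*s^4 - 30*s^3 + 51*s^2 - 18*s + 6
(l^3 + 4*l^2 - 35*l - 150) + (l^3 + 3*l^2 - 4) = 2*l^3 + 7*l^2 - 35*l - 154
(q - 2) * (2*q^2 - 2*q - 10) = 2*q^3 - 6*q^2 - 6*q + 20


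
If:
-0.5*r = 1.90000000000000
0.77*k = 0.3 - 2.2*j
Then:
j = 0.136363636363636 - 0.35*k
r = -3.80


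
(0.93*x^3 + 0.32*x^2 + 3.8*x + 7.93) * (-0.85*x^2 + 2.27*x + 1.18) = -0.7905*x^5 + 1.8391*x^4 - 1.4062*x^3 + 2.2631*x^2 + 22.4851*x + 9.3574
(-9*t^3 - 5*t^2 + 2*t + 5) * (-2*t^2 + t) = 18*t^5 + t^4 - 9*t^3 - 8*t^2 + 5*t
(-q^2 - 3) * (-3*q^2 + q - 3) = 3*q^4 - q^3 + 12*q^2 - 3*q + 9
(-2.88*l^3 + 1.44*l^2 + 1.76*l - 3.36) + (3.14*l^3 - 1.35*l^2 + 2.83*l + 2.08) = 0.26*l^3 + 0.0899999999999999*l^2 + 4.59*l - 1.28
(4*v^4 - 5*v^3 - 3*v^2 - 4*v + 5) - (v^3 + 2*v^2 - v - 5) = 4*v^4 - 6*v^3 - 5*v^2 - 3*v + 10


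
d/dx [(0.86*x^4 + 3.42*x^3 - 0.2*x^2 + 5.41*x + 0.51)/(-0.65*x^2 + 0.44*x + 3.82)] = (-1.118*x^5 - 1.0878*x^4 + 16.1504*x^3 + 42.6217*x^2 - 0.865*x + 20.4418)/(0.4225*x^4 - 0.572*x^3 - 4.7724*x^2 + 3.3616*x + 14.5924)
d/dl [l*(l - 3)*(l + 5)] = 3*l^2 + 4*l - 15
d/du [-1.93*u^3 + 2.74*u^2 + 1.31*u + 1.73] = -5.79*u^2 + 5.48*u + 1.31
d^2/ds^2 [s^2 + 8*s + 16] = 2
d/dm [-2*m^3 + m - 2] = 1 - 6*m^2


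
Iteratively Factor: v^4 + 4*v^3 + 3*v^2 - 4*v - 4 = (v - 1)*(v^3 + 5*v^2 + 8*v + 4) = (v - 1)*(v + 2)*(v^2 + 3*v + 2) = (v - 1)*(v + 2)^2*(v + 1)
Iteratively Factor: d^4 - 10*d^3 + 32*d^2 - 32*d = (d - 4)*(d^3 - 6*d^2 + 8*d) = (d - 4)*(d - 2)*(d^2 - 4*d) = d*(d - 4)*(d - 2)*(d - 4)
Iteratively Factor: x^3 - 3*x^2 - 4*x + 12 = (x - 2)*(x^2 - x - 6) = (x - 2)*(x + 2)*(x - 3)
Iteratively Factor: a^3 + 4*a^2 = (a + 4)*(a^2) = a*(a + 4)*(a)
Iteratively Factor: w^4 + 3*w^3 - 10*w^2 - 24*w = (w)*(w^3 + 3*w^2 - 10*w - 24) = w*(w + 4)*(w^2 - w - 6) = w*(w + 2)*(w + 4)*(w - 3)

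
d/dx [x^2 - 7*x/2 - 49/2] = 2*x - 7/2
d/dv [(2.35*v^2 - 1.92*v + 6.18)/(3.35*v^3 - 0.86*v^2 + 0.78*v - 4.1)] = (-7.8725*v^4 + 12.864*v^3 - 61.9272*v^2 - 8.6404*v + 3.0516)/(11.2225*v^6 - 5.762*v^5 + 5.9656*v^4 - 28.8116*v^3 + 7.6604*v^2 - 6.396*v + 16.81)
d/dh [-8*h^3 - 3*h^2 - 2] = 6*h*(-4*h - 1)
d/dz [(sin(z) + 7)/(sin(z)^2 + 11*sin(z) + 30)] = (-14*sin(z) + cos(z)^2 - 48)*cos(z)/(sin(z)^2 + 11*sin(z) + 30)^2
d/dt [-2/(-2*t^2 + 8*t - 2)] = 2*(2 - t)/(t^2 - 4*t + 1)^2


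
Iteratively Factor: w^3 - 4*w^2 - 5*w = (w - 5)*(w^2 + w) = w*(w - 5)*(w + 1)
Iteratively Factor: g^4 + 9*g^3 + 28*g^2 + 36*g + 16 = (g + 2)*(g^3 + 7*g^2 + 14*g + 8) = (g + 2)^2*(g^2 + 5*g + 4) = (g + 2)^2*(g + 4)*(g + 1)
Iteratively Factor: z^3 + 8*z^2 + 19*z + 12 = (z + 4)*(z^2 + 4*z + 3) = (z + 1)*(z + 4)*(z + 3)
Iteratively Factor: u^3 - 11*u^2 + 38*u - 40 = (u - 2)*(u^2 - 9*u + 20) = (u - 4)*(u - 2)*(u - 5)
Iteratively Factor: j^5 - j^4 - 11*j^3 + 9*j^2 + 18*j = (j)*(j^4 - j^3 - 11*j^2 + 9*j + 18) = j*(j + 1)*(j^3 - 2*j^2 - 9*j + 18) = j*(j + 1)*(j + 3)*(j^2 - 5*j + 6) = j*(j - 3)*(j + 1)*(j + 3)*(j - 2)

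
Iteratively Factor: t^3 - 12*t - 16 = (t - 4)*(t^2 + 4*t + 4) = (t - 4)*(t + 2)*(t + 2)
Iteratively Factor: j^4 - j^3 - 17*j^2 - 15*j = (j + 3)*(j^3 - 4*j^2 - 5*j) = (j - 5)*(j + 3)*(j^2 + j) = j*(j - 5)*(j + 3)*(j + 1)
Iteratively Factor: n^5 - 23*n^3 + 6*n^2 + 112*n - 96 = (n + 3)*(n^4 - 3*n^3 - 14*n^2 + 48*n - 32) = (n - 1)*(n + 3)*(n^3 - 2*n^2 - 16*n + 32) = (n - 4)*(n - 1)*(n + 3)*(n^2 + 2*n - 8) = (n - 4)*(n - 2)*(n - 1)*(n + 3)*(n + 4)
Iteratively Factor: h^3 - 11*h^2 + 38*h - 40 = (h - 5)*(h^2 - 6*h + 8) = (h - 5)*(h - 2)*(h - 4)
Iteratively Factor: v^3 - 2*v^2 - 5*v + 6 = (v + 2)*(v^2 - 4*v + 3) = (v - 3)*(v + 2)*(v - 1)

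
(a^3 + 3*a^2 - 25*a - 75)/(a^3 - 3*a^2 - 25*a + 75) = (a + 3)/(a - 3)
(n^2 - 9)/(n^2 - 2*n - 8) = (9 - n^2)/(-n^2 + 2*n + 8)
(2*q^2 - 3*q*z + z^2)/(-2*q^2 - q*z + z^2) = (-q + z)/(q + z)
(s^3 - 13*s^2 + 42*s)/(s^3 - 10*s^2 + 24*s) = (s - 7)/(s - 4)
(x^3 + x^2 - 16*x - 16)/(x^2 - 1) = (x^2 - 16)/(x - 1)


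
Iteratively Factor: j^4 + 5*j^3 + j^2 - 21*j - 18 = (j - 2)*(j^3 + 7*j^2 + 15*j + 9) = (j - 2)*(j + 3)*(j^2 + 4*j + 3) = (j - 2)*(j + 3)^2*(j + 1)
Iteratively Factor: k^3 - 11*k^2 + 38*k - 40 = (k - 4)*(k^2 - 7*k + 10) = (k - 4)*(k - 2)*(k - 5)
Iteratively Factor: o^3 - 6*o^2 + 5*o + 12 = (o - 4)*(o^2 - 2*o - 3) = (o - 4)*(o + 1)*(o - 3)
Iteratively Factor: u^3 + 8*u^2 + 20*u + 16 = (u + 2)*(u^2 + 6*u + 8) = (u + 2)*(u + 4)*(u + 2)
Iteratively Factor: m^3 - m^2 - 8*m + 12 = (m + 3)*(m^2 - 4*m + 4) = (m - 2)*(m + 3)*(m - 2)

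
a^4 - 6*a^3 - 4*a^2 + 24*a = a*(a - 6)*(a - 2)*(a + 2)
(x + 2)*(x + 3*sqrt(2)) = x^2 + 2*x + 3*sqrt(2)*x + 6*sqrt(2)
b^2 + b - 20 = (b - 4)*(b + 5)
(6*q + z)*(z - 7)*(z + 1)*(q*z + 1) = 6*q^2*z^3 - 36*q^2*z^2 - 42*q^2*z + q*z^4 - 6*q*z^3 - q*z^2 - 36*q*z - 42*q + z^3 - 6*z^2 - 7*z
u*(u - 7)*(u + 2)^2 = u^4 - 3*u^3 - 24*u^2 - 28*u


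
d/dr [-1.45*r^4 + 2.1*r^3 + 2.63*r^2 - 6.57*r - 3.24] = -5.8*r^3 + 6.3*r^2 + 5.26*r - 6.57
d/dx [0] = 0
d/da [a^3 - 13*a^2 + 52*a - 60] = 3*a^2 - 26*a + 52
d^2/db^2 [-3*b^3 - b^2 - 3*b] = -18*b - 2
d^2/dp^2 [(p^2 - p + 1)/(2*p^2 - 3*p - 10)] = 2*(2*p^3 + 72*p^2 - 78*p + 159)/(8*p^6 - 36*p^5 - 66*p^4 + 333*p^3 + 330*p^2 - 900*p - 1000)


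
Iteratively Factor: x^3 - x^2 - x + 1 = (x + 1)*(x^2 - 2*x + 1) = (x - 1)*(x + 1)*(x - 1)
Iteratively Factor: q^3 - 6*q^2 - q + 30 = (q - 5)*(q^2 - q - 6) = (q - 5)*(q + 2)*(q - 3)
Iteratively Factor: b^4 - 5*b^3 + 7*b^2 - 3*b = (b - 1)*(b^3 - 4*b^2 + 3*b) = b*(b - 1)*(b^2 - 4*b + 3) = b*(b - 1)^2*(b - 3)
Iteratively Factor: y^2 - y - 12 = (y - 4)*(y + 3)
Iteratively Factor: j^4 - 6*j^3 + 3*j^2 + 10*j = (j + 1)*(j^3 - 7*j^2 + 10*j) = (j - 5)*(j + 1)*(j^2 - 2*j) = (j - 5)*(j - 2)*(j + 1)*(j)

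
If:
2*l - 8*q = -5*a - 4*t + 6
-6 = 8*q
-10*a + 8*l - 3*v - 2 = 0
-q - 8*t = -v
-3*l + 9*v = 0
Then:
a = -167/1360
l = 15/136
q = -3/4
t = 107/1088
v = 5/136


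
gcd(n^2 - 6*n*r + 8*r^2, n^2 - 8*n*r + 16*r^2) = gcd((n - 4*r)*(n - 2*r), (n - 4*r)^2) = -n + 4*r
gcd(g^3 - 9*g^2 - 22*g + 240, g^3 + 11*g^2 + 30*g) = g + 5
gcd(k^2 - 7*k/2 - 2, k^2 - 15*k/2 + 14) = k - 4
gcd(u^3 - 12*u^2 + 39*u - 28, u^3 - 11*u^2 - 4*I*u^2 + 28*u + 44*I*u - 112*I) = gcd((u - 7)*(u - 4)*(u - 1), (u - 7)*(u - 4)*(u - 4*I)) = u^2 - 11*u + 28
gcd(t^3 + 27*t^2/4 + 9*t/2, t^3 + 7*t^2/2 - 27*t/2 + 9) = t + 6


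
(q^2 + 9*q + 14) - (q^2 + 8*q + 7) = q + 7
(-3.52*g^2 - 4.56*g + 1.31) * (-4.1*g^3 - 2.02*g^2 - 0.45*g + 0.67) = 14.432*g^5 + 25.8064*g^4 + 5.4242*g^3 - 2.9526*g^2 - 3.6447*g + 0.8777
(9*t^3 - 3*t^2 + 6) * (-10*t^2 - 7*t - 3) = -90*t^5 - 33*t^4 - 6*t^3 - 51*t^2 - 42*t - 18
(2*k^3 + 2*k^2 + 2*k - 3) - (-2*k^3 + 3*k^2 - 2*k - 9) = 4*k^3 - k^2 + 4*k + 6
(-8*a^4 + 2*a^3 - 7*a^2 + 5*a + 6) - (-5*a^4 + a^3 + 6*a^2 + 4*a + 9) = -3*a^4 + a^3 - 13*a^2 + a - 3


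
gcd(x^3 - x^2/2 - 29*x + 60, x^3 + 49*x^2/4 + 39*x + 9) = x + 6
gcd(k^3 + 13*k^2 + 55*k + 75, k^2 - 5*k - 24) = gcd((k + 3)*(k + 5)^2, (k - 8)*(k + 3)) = k + 3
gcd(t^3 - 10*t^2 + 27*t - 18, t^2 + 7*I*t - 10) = 1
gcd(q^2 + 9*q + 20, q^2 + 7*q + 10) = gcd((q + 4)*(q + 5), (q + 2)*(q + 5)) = q + 5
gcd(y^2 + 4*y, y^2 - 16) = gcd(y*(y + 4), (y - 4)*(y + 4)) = y + 4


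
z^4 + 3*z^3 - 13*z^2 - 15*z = z*(z - 3)*(z + 1)*(z + 5)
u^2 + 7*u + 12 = (u + 3)*(u + 4)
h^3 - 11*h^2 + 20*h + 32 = (h - 8)*(h - 4)*(h + 1)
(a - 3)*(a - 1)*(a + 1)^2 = a^4 - 2*a^3 - 4*a^2 + 2*a + 3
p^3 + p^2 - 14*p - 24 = (p - 4)*(p + 2)*(p + 3)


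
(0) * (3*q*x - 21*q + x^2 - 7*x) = 0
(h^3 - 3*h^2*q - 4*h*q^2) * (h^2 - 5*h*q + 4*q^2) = h^5 - 8*h^4*q + 15*h^3*q^2 + 8*h^2*q^3 - 16*h*q^4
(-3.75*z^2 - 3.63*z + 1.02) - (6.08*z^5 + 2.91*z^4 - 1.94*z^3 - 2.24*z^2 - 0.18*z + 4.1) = -6.08*z^5 - 2.91*z^4 + 1.94*z^3 - 1.51*z^2 - 3.45*z - 3.08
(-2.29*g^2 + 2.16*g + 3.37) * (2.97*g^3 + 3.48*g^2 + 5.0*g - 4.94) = -6.8013*g^5 - 1.554*g^4 + 6.0757*g^3 + 33.8402*g^2 + 6.1796*g - 16.6478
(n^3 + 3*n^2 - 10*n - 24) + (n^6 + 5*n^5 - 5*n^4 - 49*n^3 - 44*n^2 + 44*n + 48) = n^6 + 5*n^5 - 5*n^4 - 48*n^3 - 41*n^2 + 34*n + 24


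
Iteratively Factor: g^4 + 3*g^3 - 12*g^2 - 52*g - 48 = (g - 4)*(g^3 + 7*g^2 + 16*g + 12) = (g - 4)*(g + 3)*(g^2 + 4*g + 4) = (g - 4)*(g + 2)*(g + 3)*(g + 2)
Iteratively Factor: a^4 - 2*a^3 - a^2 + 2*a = (a - 2)*(a^3 - a) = a*(a - 2)*(a^2 - 1) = a*(a - 2)*(a + 1)*(a - 1)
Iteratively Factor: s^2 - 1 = (s - 1)*(s + 1)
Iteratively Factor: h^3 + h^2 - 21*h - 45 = (h - 5)*(h^2 + 6*h + 9) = (h - 5)*(h + 3)*(h + 3)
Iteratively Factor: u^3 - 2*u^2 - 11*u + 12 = (u + 3)*(u^2 - 5*u + 4) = (u - 4)*(u + 3)*(u - 1)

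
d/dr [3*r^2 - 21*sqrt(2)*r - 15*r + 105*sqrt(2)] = 6*r - 21*sqrt(2) - 15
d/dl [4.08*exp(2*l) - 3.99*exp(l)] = (8.16*exp(l) - 3.99)*exp(l)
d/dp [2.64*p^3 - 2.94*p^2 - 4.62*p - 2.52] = 7.92*p^2 - 5.88*p - 4.62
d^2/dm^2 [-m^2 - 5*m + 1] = -2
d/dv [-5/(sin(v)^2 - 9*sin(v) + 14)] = 5*(2*sin(v) - 9)*cos(v)/(sin(v)^2 - 9*sin(v) + 14)^2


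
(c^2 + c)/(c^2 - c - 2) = c/(c - 2)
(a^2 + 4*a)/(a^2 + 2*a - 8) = a/(a - 2)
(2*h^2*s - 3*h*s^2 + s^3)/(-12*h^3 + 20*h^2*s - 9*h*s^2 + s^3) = s/(-6*h + s)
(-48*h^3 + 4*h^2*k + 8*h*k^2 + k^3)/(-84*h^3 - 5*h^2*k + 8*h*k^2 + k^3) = (12*h^2 - 4*h*k - k^2)/(21*h^2 - 4*h*k - k^2)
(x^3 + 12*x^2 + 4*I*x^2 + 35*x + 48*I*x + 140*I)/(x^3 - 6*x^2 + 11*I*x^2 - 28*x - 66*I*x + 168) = (x^2 + 12*x + 35)/(x^2 + x*(-6 + 7*I) - 42*I)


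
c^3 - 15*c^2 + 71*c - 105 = (c - 7)*(c - 5)*(c - 3)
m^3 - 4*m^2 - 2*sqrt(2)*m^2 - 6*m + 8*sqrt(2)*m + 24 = (m - 4)*(m - 3*sqrt(2))*(m + sqrt(2))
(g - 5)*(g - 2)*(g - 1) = g^3 - 8*g^2 + 17*g - 10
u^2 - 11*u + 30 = (u - 6)*(u - 5)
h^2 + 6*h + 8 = (h + 2)*(h + 4)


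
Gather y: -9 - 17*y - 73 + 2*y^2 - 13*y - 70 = 2*y^2 - 30*y - 152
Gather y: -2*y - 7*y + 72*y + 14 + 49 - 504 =63*y - 441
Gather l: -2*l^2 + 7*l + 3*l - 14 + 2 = -2*l^2 + 10*l - 12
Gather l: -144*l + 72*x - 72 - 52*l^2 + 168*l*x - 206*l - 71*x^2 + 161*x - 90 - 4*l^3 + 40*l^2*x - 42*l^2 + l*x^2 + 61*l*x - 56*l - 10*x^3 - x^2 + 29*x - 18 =-4*l^3 + l^2*(40*x - 94) + l*(x^2 + 229*x - 406) - 10*x^3 - 72*x^2 + 262*x - 180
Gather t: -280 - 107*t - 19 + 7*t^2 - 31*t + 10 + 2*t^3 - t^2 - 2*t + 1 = 2*t^3 + 6*t^2 - 140*t - 288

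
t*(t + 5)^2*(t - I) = t^4 + 10*t^3 - I*t^3 + 25*t^2 - 10*I*t^2 - 25*I*t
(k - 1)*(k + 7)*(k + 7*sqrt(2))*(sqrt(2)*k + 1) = sqrt(2)*k^4 + 6*sqrt(2)*k^3 + 15*k^3 + 90*k^2 - 105*k + 42*sqrt(2)*k - 49*sqrt(2)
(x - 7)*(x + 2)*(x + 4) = x^3 - x^2 - 34*x - 56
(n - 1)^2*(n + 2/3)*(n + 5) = n^4 + 11*n^3/3 - 7*n^2 - n + 10/3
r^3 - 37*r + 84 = (r - 4)*(r - 3)*(r + 7)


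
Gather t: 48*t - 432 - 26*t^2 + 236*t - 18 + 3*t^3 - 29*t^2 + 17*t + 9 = 3*t^3 - 55*t^2 + 301*t - 441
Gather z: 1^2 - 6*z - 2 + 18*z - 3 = 12*z - 4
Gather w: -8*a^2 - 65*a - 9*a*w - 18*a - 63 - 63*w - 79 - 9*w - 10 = -8*a^2 - 83*a + w*(-9*a - 72) - 152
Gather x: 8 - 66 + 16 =-42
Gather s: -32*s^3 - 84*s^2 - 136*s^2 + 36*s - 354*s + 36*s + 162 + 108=-32*s^3 - 220*s^2 - 282*s + 270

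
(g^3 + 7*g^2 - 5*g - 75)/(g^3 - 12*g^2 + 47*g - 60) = (g^2 + 10*g + 25)/(g^2 - 9*g + 20)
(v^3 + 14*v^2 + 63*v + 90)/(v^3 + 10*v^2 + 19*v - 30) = (v + 3)/(v - 1)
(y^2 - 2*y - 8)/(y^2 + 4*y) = (y^2 - 2*y - 8)/(y*(y + 4))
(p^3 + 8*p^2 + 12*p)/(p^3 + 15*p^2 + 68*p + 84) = p/(p + 7)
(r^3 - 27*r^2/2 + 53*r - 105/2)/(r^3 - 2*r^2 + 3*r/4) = 2*(r^2 - 12*r + 35)/(r*(2*r - 1))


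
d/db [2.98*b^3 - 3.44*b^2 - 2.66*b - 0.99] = 8.94*b^2 - 6.88*b - 2.66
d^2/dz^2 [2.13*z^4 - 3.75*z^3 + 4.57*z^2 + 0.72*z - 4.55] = 25.56*z^2 - 22.5*z + 9.14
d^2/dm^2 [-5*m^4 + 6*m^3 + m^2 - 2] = -60*m^2 + 36*m + 2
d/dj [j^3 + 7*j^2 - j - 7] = 3*j^2 + 14*j - 1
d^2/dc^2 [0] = 0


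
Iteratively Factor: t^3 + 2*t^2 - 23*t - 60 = (t + 3)*(t^2 - t - 20) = (t + 3)*(t + 4)*(t - 5)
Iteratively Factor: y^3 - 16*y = (y - 4)*(y^2 + 4*y) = (y - 4)*(y + 4)*(y)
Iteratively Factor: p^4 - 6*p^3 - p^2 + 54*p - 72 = (p - 4)*(p^3 - 2*p^2 - 9*p + 18) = (p - 4)*(p - 2)*(p^2 - 9) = (p - 4)*(p - 2)*(p + 3)*(p - 3)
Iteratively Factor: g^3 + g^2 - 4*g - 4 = (g + 2)*(g^2 - g - 2) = (g - 2)*(g + 2)*(g + 1)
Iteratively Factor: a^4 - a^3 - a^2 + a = (a)*(a^3 - a^2 - a + 1) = a*(a - 1)*(a^2 - 1) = a*(a - 1)*(a + 1)*(a - 1)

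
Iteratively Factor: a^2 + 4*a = (a)*(a + 4)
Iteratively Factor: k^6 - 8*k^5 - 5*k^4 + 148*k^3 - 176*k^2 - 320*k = (k - 5)*(k^5 - 3*k^4 - 20*k^3 + 48*k^2 + 64*k) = (k - 5)*(k + 1)*(k^4 - 4*k^3 - 16*k^2 + 64*k) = (k - 5)*(k - 4)*(k + 1)*(k^3 - 16*k) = (k - 5)*(k - 4)^2*(k + 1)*(k^2 + 4*k) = k*(k - 5)*(k - 4)^2*(k + 1)*(k + 4)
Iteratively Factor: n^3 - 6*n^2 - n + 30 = (n - 5)*(n^2 - n - 6) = (n - 5)*(n + 2)*(n - 3)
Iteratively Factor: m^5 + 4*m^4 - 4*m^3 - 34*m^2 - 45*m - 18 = (m + 3)*(m^4 + m^3 - 7*m^2 - 13*m - 6) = (m + 1)*(m + 3)*(m^3 - 7*m - 6) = (m + 1)*(m + 2)*(m + 3)*(m^2 - 2*m - 3) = (m - 3)*(m + 1)*(m + 2)*(m + 3)*(m + 1)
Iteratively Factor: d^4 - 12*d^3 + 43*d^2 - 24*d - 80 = (d - 4)*(d^3 - 8*d^2 + 11*d + 20) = (d - 4)*(d + 1)*(d^2 - 9*d + 20) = (d - 5)*(d - 4)*(d + 1)*(d - 4)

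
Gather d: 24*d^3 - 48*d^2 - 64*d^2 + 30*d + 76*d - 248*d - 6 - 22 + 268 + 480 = 24*d^3 - 112*d^2 - 142*d + 720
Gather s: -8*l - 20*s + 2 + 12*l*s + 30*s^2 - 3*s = -8*l + 30*s^2 + s*(12*l - 23) + 2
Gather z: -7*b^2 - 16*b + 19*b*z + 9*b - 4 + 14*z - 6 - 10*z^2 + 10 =-7*b^2 - 7*b - 10*z^2 + z*(19*b + 14)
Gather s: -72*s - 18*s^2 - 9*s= -18*s^2 - 81*s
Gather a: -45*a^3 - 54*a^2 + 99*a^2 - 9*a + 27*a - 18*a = -45*a^3 + 45*a^2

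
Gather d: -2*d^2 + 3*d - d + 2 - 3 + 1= -2*d^2 + 2*d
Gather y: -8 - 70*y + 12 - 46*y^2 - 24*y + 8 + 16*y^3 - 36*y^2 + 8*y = 16*y^3 - 82*y^2 - 86*y + 12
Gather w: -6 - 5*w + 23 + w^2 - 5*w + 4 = w^2 - 10*w + 21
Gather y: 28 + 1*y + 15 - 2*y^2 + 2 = -2*y^2 + y + 45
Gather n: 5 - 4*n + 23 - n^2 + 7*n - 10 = -n^2 + 3*n + 18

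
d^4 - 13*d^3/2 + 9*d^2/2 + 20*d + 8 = (d - 4)^2*(d + 1/2)*(d + 1)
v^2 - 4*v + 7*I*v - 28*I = (v - 4)*(v + 7*I)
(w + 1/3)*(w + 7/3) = w^2 + 8*w/3 + 7/9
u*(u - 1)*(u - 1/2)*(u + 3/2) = u^4 - 7*u^2/4 + 3*u/4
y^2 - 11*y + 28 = (y - 7)*(y - 4)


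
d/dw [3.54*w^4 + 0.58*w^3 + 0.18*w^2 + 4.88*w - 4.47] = 14.16*w^3 + 1.74*w^2 + 0.36*w + 4.88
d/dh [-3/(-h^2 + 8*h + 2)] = 6*(4 - h)/(-h^2 + 8*h + 2)^2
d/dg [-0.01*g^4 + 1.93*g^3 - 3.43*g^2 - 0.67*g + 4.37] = -0.04*g^3 + 5.79*g^2 - 6.86*g - 0.67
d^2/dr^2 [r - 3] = 0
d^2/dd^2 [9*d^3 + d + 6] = 54*d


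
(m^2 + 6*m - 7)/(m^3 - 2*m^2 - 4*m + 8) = (m^2 + 6*m - 7)/(m^3 - 2*m^2 - 4*m + 8)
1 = 1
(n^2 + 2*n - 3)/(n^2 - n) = (n + 3)/n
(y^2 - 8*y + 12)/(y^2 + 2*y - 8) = (y - 6)/(y + 4)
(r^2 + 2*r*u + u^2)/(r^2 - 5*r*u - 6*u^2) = (r + u)/(r - 6*u)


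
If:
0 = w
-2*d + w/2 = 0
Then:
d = 0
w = 0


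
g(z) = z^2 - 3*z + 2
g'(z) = 2*z - 3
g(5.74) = 17.73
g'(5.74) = 8.48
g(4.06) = 6.30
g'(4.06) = 5.12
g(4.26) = 7.37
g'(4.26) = 5.52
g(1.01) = -0.01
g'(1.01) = -0.98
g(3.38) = 3.28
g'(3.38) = 3.76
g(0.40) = 0.96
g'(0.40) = -2.20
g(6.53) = 25.05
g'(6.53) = 10.06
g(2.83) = 1.52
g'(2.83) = 2.66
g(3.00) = 2.00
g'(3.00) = 3.00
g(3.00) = 2.00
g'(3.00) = 3.00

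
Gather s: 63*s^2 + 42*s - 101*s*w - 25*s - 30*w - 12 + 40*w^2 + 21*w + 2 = 63*s^2 + s*(17 - 101*w) + 40*w^2 - 9*w - 10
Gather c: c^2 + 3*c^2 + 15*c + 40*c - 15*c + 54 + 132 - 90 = 4*c^2 + 40*c + 96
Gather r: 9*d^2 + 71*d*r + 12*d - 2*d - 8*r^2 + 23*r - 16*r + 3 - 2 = 9*d^2 + 10*d - 8*r^2 + r*(71*d + 7) + 1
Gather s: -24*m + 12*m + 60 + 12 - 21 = 51 - 12*m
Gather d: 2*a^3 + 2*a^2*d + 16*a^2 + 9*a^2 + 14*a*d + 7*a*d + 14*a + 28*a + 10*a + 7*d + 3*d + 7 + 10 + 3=2*a^3 + 25*a^2 + 52*a + d*(2*a^2 + 21*a + 10) + 20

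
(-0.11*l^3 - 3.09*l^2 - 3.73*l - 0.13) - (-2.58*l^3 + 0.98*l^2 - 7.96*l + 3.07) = 2.47*l^3 - 4.07*l^2 + 4.23*l - 3.2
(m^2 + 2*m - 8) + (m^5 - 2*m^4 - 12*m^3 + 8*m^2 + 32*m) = m^5 - 2*m^4 - 12*m^3 + 9*m^2 + 34*m - 8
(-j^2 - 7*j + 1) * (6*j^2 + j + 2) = -6*j^4 - 43*j^3 - 3*j^2 - 13*j + 2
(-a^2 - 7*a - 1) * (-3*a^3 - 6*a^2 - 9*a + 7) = 3*a^5 + 27*a^4 + 54*a^3 + 62*a^2 - 40*a - 7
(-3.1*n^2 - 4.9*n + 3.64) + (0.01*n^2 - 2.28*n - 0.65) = -3.09*n^2 - 7.18*n + 2.99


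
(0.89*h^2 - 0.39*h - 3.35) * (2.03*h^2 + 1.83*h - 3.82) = 1.8067*h^4 + 0.837*h^3 - 10.914*h^2 - 4.6407*h + 12.797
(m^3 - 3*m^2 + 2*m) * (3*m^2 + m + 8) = 3*m^5 - 8*m^4 + 11*m^3 - 22*m^2 + 16*m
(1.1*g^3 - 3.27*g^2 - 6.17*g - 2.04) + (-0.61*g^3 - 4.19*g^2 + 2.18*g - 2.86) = 0.49*g^3 - 7.46*g^2 - 3.99*g - 4.9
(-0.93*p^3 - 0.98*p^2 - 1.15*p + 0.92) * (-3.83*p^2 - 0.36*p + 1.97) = 3.5619*p^5 + 4.0882*p^4 + 2.9252*p^3 - 5.0402*p^2 - 2.5967*p + 1.8124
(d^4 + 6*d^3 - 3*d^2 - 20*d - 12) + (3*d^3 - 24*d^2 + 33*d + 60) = d^4 + 9*d^3 - 27*d^2 + 13*d + 48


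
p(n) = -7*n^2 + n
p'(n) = 1 - 14*n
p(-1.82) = -25.01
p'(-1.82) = 26.48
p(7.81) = -419.16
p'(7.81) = -108.34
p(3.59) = -86.63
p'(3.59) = -49.26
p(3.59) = -86.63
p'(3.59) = -49.26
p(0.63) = -2.15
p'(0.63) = -7.82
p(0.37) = -0.59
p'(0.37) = -4.18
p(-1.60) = -19.52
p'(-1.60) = 23.40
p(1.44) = -13.08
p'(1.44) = -19.16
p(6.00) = -246.00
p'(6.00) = -83.00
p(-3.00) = -66.00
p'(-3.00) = 43.00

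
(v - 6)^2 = v^2 - 12*v + 36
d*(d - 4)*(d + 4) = d^3 - 16*d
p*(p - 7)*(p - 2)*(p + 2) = p^4 - 7*p^3 - 4*p^2 + 28*p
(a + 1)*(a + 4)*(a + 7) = a^3 + 12*a^2 + 39*a + 28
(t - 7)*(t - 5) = t^2 - 12*t + 35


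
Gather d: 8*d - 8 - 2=8*d - 10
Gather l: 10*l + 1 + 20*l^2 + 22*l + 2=20*l^2 + 32*l + 3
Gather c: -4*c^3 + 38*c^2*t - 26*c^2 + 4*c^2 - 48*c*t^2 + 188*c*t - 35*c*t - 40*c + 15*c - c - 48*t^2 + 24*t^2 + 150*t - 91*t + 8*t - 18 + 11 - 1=-4*c^3 + c^2*(38*t - 22) + c*(-48*t^2 + 153*t - 26) - 24*t^2 + 67*t - 8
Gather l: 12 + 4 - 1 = 15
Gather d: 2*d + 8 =2*d + 8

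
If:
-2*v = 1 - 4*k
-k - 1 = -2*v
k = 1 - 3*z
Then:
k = 2/3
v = 5/6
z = 1/9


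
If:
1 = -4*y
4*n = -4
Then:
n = -1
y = -1/4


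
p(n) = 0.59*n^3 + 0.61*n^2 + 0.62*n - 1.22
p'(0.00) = 0.62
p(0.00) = -1.22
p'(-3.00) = 12.89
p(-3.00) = -13.52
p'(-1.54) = 2.94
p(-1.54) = -2.88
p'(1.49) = 6.37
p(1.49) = 3.01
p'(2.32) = 12.98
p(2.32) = 10.87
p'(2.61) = 15.86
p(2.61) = 15.04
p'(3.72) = 29.65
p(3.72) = 39.90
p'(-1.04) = 1.27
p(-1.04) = -1.87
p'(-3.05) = 13.36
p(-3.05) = -14.18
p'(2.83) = 18.25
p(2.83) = 18.79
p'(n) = 1.77*n^2 + 1.22*n + 0.62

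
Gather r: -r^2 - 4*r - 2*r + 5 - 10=-r^2 - 6*r - 5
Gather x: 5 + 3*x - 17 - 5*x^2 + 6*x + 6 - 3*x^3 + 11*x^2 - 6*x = -3*x^3 + 6*x^2 + 3*x - 6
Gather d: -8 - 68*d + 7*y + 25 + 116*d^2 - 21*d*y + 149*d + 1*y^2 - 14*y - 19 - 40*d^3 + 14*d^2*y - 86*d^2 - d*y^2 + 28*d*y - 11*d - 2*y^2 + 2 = -40*d^3 + d^2*(14*y + 30) + d*(-y^2 + 7*y + 70) - y^2 - 7*y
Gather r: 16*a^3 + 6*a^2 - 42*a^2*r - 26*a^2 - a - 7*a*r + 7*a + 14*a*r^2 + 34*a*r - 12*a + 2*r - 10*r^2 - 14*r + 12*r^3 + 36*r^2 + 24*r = 16*a^3 - 20*a^2 - 6*a + 12*r^3 + r^2*(14*a + 26) + r*(-42*a^2 + 27*a + 12)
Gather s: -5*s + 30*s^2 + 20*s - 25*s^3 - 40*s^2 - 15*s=-25*s^3 - 10*s^2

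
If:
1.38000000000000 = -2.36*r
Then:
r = -0.58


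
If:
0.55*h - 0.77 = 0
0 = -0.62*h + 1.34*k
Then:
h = 1.40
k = 0.65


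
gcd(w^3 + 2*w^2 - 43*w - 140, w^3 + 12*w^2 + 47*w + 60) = w^2 + 9*w + 20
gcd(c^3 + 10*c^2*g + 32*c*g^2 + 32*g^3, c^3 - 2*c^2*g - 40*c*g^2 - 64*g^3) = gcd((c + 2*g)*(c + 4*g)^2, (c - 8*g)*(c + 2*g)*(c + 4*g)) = c^2 + 6*c*g + 8*g^2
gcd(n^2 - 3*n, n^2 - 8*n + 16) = 1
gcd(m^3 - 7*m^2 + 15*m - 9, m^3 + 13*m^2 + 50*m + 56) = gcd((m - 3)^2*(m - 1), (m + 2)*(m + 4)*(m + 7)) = 1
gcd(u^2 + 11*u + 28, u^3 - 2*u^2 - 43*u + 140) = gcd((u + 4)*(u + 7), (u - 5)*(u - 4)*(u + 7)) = u + 7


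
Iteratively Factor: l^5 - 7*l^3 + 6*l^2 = (l - 2)*(l^4 + 2*l^3 - 3*l^2) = (l - 2)*(l + 3)*(l^3 - l^2) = l*(l - 2)*(l + 3)*(l^2 - l) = l^2*(l - 2)*(l + 3)*(l - 1)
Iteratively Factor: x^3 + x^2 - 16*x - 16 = (x + 4)*(x^2 - 3*x - 4) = (x + 1)*(x + 4)*(x - 4)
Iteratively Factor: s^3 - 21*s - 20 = (s + 1)*(s^2 - s - 20) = (s + 1)*(s + 4)*(s - 5)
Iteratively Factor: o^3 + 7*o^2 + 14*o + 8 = (o + 4)*(o^2 + 3*o + 2) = (o + 1)*(o + 4)*(o + 2)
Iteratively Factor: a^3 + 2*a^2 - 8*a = (a + 4)*(a^2 - 2*a) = a*(a + 4)*(a - 2)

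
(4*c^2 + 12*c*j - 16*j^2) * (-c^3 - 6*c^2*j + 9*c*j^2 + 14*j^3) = -4*c^5 - 36*c^4*j - 20*c^3*j^2 + 260*c^2*j^3 + 24*c*j^4 - 224*j^5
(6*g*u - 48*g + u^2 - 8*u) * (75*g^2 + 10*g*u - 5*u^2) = 450*g^3*u - 3600*g^3 + 135*g^2*u^2 - 1080*g^2*u - 20*g*u^3 + 160*g*u^2 - 5*u^4 + 40*u^3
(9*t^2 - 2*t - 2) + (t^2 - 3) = 10*t^2 - 2*t - 5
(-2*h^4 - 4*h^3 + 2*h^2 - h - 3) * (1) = -2*h^4 - 4*h^3 + 2*h^2 - h - 3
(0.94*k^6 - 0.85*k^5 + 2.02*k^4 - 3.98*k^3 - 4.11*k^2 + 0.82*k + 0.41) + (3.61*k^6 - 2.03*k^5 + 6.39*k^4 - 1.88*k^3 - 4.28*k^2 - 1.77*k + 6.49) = 4.55*k^6 - 2.88*k^5 + 8.41*k^4 - 5.86*k^3 - 8.39*k^2 - 0.95*k + 6.9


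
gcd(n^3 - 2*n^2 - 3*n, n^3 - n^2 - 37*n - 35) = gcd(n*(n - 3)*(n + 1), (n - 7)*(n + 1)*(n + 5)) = n + 1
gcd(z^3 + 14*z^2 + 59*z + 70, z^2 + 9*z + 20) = z + 5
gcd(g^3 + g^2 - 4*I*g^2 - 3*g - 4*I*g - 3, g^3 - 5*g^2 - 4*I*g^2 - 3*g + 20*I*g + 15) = g^2 - 4*I*g - 3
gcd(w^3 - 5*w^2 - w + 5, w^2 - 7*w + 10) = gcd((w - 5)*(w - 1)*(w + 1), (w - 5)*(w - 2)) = w - 5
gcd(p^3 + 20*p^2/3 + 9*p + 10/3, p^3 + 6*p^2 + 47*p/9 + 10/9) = p^2 + 17*p/3 + 10/3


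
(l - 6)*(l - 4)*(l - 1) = l^3 - 11*l^2 + 34*l - 24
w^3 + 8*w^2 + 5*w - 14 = (w - 1)*(w + 2)*(w + 7)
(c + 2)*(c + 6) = c^2 + 8*c + 12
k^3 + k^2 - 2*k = k*(k - 1)*(k + 2)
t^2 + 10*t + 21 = (t + 3)*(t + 7)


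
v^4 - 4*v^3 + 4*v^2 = v^2*(v - 2)^2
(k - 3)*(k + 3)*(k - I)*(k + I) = k^4 - 8*k^2 - 9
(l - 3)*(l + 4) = l^2 + l - 12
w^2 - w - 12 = (w - 4)*(w + 3)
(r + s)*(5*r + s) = 5*r^2 + 6*r*s + s^2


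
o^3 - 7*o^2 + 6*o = o*(o - 6)*(o - 1)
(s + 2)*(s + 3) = s^2 + 5*s + 6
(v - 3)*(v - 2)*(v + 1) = v^3 - 4*v^2 + v + 6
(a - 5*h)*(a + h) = a^2 - 4*a*h - 5*h^2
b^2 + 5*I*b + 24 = (b - 3*I)*(b + 8*I)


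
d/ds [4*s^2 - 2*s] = 8*s - 2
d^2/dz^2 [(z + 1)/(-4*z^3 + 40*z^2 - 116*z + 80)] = (-(z + 1)*(3*z^2 - 20*z + 29)^2 + (3*z^2 - 20*z + (z + 1)*(3*z - 10) + 29)*(z^3 - 10*z^2 + 29*z - 20))/(2*(z^3 - 10*z^2 + 29*z - 20)^3)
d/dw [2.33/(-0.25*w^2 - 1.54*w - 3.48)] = (1.165*w + 3.5882)/(0.25*w^2 + 1.54*w + 3.48)^2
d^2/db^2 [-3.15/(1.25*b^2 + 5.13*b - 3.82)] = (9.84375*b^2 + 40.39875*b - 3.15*(2.5*b + 5.13)*(5.0*b + 10.26) - 30.0825)/(1.25*b^2 + 5.13*b - 3.82)^3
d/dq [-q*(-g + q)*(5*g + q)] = 5*g^2 - 8*g*q - 3*q^2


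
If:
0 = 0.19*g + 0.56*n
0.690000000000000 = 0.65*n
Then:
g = -3.13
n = 1.06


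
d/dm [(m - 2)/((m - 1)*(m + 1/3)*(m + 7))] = 3*(-6*m^3 - m^2 + 76*m - 37)/(9*m^6 + 114*m^5 + 271*m^4 - 612*m^3 - 41*m^2 + 210*m + 49)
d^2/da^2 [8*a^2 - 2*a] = 16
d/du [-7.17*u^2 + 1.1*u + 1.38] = 1.1 - 14.34*u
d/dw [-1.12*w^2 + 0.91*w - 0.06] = 0.91 - 2.24*w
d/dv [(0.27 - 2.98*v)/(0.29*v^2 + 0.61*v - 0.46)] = (0.8642*v^2 - 0.1566*v + 1.2061)/(0.0841*v^4 + 0.3538*v^3 + 0.1053*v^2 - 0.5612*v + 0.2116)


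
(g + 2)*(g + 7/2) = g^2 + 11*g/2 + 7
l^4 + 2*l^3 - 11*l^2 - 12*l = l*(l - 3)*(l + 1)*(l + 4)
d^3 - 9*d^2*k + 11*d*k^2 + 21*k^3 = (d - 7*k)*(d - 3*k)*(d + k)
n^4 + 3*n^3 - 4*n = n*(n - 1)*(n + 2)^2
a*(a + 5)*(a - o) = a^3 - a^2*o + 5*a^2 - 5*a*o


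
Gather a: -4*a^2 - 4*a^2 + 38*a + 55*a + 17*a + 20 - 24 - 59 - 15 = -8*a^2 + 110*a - 78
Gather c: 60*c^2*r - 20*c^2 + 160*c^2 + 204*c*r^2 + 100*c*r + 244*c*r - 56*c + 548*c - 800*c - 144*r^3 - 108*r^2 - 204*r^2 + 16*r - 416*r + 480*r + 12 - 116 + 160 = c^2*(60*r + 140) + c*(204*r^2 + 344*r - 308) - 144*r^3 - 312*r^2 + 80*r + 56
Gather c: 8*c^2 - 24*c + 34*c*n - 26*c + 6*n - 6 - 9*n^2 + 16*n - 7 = 8*c^2 + c*(34*n - 50) - 9*n^2 + 22*n - 13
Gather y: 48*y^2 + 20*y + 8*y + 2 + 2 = 48*y^2 + 28*y + 4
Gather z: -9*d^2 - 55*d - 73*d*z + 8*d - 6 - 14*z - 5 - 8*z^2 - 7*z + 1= -9*d^2 - 47*d - 8*z^2 + z*(-73*d - 21) - 10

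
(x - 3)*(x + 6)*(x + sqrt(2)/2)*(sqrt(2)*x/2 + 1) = sqrt(2)*x^4/2 + 3*x^3/2 + 3*sqrt(2)*x^3/2 - 17*sqrt(2)*x^2/2 + 9*x^2/2 - 27*x + 3*sqrt(2)*x/2 - 9*sqrt(2)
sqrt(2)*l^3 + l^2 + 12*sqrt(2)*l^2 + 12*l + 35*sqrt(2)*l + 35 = (l + 5)*(l + 7)*(sqrt(2)*l + 1)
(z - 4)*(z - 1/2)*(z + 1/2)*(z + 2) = z^4 - 2*z^3 - 33*z^2/4 + z/2 + 2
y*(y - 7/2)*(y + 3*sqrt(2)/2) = y^3 - 7*y^2/2 + 3*sqrt(2)*y^2/2 - 21*sqrt(2)*y/4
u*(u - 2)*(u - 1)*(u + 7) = u^4 + 4*u^3 - 19*u^2 + 14*u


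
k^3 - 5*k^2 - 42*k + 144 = (k - 8)*(k - 3)*(k + 6)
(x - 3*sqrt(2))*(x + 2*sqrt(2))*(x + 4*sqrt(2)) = x^3 + 3*sqrt(2)*x^2 - 20*x - 48*sqrt(2)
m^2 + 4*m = m*(m + 4)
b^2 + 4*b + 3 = (b + 1)*(b + 3)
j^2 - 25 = (j - 5)*(j + 5)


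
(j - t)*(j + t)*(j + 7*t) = j^3 + 7*j^2*t - j*t^2 - 7*t^3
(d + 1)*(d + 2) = d^2 + 3*d + 2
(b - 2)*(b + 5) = b^2 + 3*b - 10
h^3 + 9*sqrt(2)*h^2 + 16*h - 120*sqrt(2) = (h - 2*sqrt(2))*(h + 5*sqrt(2))*(h + 6*sqrt(2))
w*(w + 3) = w^2 + 3*w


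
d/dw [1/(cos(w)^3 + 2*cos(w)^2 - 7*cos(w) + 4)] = (3*cos(w) + 7)*sin(w)/((cos(w) - 1)^3*(cos(w) + 4)^2)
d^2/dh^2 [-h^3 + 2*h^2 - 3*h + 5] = 4 - 6*h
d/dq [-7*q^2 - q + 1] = -14*q - 1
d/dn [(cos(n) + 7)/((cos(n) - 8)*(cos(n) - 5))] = (cos(n)^2 + 14*cos(n) - 131)*sin(n)/((cos(n) - 8)^2*(cos(n) - 5)^2)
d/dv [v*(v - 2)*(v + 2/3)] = 3*v^2 - 8*v/3 - 4/3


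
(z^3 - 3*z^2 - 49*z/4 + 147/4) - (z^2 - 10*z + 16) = z^3 - 4*z^2 - 9*z/4 + 83/4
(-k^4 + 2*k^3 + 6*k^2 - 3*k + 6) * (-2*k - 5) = 2*k^5 + k^4 - 22*k^3 - 24*k^2 + 3*k - 30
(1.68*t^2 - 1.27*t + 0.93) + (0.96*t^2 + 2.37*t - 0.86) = 2.64*t^2 + 1.1*t + 0.0700000000000001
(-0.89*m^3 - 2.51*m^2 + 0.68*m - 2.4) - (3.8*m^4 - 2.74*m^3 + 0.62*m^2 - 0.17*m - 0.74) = -3.8*m^4 + 1.85*m^3 - 3.13*m^2 + 0.85*m - 1.66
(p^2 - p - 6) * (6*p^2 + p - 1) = 6*p^4 - 5*p^3 - 38*p^2 - 5*p + 6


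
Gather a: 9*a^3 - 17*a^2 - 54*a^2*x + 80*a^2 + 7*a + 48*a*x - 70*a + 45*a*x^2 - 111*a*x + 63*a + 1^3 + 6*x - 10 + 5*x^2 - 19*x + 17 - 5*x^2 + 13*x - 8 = 9*a^3 + a^2*(63 - 54*x) + a*(45*x^2 - 63*x)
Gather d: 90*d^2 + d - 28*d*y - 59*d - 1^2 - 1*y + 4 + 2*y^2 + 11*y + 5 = 90*d^2 + d*(-28*y - 58) + 2*y^2 + 10*y + 8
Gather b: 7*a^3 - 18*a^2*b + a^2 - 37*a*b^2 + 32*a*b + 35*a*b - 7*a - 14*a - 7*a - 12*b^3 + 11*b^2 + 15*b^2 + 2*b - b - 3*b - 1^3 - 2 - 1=7*a^3 + a^2 - 28*a - 12*b^3 + b^2*(26 - 37*a) + b*(-18*a^2 + 67*a - 2) - 4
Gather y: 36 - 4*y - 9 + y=27 - 3*y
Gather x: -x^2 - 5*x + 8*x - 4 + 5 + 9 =-x^2 + 3*x + 10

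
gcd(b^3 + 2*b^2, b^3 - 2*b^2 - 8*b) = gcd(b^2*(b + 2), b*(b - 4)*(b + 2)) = b^2 + 2*b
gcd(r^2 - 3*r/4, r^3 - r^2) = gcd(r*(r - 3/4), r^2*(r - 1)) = r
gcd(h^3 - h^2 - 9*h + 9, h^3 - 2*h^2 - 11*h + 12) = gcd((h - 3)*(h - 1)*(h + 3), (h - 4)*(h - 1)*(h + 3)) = h^2 + 2*h - 3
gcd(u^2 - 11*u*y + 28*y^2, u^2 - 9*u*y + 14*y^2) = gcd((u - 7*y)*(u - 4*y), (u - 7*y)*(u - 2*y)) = -u + 7*y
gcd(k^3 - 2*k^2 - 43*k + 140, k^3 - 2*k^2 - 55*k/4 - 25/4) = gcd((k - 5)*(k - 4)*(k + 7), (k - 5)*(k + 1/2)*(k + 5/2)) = k - 5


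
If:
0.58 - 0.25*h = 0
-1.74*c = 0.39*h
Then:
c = -0.52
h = 2.32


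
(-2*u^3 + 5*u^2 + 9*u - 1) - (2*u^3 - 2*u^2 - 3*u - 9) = -4*u^3 + 7*u^2 + 12*u + 8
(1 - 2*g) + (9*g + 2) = 7*g + 3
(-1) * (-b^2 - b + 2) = b^2 + b - 2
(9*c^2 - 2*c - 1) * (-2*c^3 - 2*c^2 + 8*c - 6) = -18*c^5 - 14*c^4 + 78*c^3 - 68*c^2 + 4*c + 6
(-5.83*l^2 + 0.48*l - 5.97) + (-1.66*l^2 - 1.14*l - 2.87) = -7.49*l^2 - 0.66*l - 8.84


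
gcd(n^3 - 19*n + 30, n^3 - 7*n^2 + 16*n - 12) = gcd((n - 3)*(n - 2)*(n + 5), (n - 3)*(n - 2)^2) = n^2 - 5*n + 6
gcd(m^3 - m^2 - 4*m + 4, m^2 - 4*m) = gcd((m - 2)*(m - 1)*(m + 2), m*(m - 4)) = 1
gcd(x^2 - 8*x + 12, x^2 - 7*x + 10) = x - 2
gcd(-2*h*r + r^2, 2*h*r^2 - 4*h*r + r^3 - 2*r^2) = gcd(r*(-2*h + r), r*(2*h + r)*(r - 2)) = r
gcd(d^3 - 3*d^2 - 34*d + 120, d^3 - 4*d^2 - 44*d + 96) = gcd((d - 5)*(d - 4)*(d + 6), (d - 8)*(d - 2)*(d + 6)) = d + 6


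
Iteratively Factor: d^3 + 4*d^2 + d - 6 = (d + 3)*(d^2 + d - 2) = (d - 1)*(d + 3)*(d + 2)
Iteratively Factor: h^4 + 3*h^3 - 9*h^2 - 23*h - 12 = (h + 1)*(h^3 + 2*h^2 - 11*h - 12) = (h - 3)*(h + 1)*(h^2 + 5*h + 4) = (h - 3)*(h + 1)*(h + 4)*(h + 1)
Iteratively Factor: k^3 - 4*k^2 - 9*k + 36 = (k + 3)*(k^2 - 7*k + 12) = (k - 4)*(k + 3)*(k - 3)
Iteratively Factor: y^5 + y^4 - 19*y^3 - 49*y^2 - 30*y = (y - 5)*(y^4 + 6*y^3 + 11*y^2 + 6*y) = (y - 5)*(y + 3)*(y^3 + 3*y^2 + 2*y) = (y - 5)*(y + 1)*(y + 3)*(y^2 + 2*y) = (y - 5)*(y + 1)*(y + 2)*(y + 3)*(y)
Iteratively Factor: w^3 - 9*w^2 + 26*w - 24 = (w - 3)*(w^2 - 6*w + 8) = (w - 3)*(w - 2)*(w - 4)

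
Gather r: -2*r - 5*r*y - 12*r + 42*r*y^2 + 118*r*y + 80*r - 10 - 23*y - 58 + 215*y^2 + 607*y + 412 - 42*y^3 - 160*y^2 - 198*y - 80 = r*(42*y^2 + 113*y + 66) - 42*y^3 + 55*y^2 + 386*y + 264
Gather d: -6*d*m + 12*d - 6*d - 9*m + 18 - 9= d*(6 - 6*m) - 9*m + 9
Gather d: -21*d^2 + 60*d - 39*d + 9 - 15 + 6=-21*d^2 + 21*d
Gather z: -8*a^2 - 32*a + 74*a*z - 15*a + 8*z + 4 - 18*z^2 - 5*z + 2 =-8*a^2 - 47*a - 18*z^2 + z*(74*a + 3) + 6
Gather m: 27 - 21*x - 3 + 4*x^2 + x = 4*x^2 - 20*x + 24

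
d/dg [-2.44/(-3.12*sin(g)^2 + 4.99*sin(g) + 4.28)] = (12.1756 - 15.2256*sin(g))*cos(g)/(-3.12*sin(g)^2 + 4.99*sin(g) + 4.28)^2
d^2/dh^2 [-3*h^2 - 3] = -6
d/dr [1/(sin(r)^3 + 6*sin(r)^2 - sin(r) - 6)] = (-3*sin(r)^2 - 12*sin(r) + 1)/((sin(r) + 6)^2*cos(r)^3)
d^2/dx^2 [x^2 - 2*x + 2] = 2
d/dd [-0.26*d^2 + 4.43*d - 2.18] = 4.43 - 0.52*d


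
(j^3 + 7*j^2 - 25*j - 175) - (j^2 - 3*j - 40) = j^3 + 6*j^2 - 22*j - 135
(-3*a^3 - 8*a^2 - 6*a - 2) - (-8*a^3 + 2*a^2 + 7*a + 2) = 5*a^3 - 10*a^2 - 13*a - 4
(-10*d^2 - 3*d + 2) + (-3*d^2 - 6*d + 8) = -13*d^2 - 9*d + 10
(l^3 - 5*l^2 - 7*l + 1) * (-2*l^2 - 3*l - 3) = -2*l^5 + 7*l^4 + 26*l^3 + 34*l^2 + 18*l - 3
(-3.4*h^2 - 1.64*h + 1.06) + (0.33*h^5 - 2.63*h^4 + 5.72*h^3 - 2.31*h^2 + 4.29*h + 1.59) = 0.33*h^5 - 2.63*h^4 + 5.72*h^3 - 5.71*h^2 + 2.65*h + 2.65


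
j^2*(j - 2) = j^3 - 2*j^2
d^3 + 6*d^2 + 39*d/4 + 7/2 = (d + 1/2)*(d + 2)*(d + 7/2)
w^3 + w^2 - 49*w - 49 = (w - 7)*(w + 1)*(w + 7)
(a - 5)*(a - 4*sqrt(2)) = a^2 - 4*sqrt(2)*a - 5*a + 20*sqrt(2)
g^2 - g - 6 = (g - 3)*(g + 2)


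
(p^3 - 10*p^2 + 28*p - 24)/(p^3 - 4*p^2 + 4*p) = (p - 6)/p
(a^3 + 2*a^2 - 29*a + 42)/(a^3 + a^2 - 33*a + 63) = (a - 2)/(a - 3)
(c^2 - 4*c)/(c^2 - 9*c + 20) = c/(c - 5)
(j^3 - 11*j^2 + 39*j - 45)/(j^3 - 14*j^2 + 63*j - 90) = (j - 3)/(j - 6)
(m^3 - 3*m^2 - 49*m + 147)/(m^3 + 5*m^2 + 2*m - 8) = (m^3 - 3*m^2 - 49*m + 147)/(m^3 + 5*m^2 + 2*m - 8)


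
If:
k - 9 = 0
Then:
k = 9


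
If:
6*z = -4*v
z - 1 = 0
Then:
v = -3/2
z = 1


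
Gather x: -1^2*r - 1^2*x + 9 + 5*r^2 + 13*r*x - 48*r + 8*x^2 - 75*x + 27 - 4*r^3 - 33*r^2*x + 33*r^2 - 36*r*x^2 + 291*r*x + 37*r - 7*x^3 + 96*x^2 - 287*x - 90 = -4*r^3 + 38*r^2 - 12*r - 7*x^3 + x^2*(104 - 36*r) + x*(-33*r^2 + 304*r - 363) - 54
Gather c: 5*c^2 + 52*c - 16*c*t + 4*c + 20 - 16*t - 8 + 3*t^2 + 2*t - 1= 5*c^2 + c*(56 - 16*t) + 3*t^2 - 14*t + 11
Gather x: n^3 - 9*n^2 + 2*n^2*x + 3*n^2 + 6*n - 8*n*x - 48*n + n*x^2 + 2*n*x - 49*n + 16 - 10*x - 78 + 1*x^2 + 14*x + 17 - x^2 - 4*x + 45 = n^3 - 6*n^2 + n*x^2 - 91*n + x*(2*n^2 - 6*n)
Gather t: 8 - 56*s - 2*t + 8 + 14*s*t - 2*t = -56*s + t*(14*s - 4) + 16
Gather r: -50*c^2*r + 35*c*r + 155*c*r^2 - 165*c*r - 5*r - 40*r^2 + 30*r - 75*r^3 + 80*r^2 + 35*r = -75*r^3 + r^2*(155*c + 40) + r*(-50*c^2 - 130*c + 60)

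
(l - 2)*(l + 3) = l^2 + l - 6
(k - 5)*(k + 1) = k^2 - 4*k - 5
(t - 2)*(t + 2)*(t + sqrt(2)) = t^3 + sqrt(2)*t^2 - 4*t - 4*sqrt(2)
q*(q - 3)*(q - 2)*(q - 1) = q^4 - 6*q^3 + 11*q^2 - 6*q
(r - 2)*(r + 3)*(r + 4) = r^3 + 5*r^2 - 2*r - 24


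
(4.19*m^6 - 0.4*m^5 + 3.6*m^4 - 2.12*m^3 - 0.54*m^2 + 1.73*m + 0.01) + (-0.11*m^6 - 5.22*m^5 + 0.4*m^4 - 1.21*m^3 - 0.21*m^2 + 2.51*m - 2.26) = 4.08*m^6 - 5.62*m^5 + 4.0*m^4 - 3.33*m^3 - 0.75*m^2 + 4.24*m - 2.25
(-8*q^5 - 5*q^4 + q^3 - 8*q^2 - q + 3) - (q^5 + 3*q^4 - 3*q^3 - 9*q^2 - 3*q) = -9*q^5 - 8*q^4 + 4*q^3 + q^2 + 2*q + 3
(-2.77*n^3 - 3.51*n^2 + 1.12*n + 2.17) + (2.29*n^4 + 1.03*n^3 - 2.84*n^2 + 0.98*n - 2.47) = 2.29*n^4 - 1.74*n^3 - 6.35*n^2 + 2.1*n - 0.3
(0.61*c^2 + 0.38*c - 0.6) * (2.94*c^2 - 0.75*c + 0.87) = 1.7934*c^4 + 0.6597*c^3 - 1.5183*c^2 + 0.7806*c - 0.522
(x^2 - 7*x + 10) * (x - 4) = x^3 - 11*x^2 + 38*x - 40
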